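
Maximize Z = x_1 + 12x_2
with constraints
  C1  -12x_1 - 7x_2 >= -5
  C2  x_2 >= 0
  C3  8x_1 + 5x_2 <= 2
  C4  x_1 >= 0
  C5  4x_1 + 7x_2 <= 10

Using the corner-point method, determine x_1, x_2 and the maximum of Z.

Corner points and Z = x_1 + 12x_2:
  (1/4, 0) → Z = 1/4
  (0, 0) → Z = 0
  (0, 2/5) → Z = 24/5

The binding constraints are 8x_1 + 5x_2 = 2 and x_1 = 0.
Solving simultaneously gives x_1 = 0, x_2 = 2/5.

x_1 = 0, x_2 = 2/5, maximum Z = 24/5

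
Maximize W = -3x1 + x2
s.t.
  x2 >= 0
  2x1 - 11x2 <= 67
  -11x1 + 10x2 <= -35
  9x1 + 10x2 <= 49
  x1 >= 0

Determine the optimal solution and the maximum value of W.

x1 = 35/11, x2 = 0, maximum W = -105/11

Feasible corners and W = -3x1 + x2:
  (35/11, 0) → W = -105/11
  (49/9, 0) → W = -49/3
  (21/5, 28/25) → W = -287/25

At the optimal vertex, x2 = 0 and -11x1 + 10x2 = -35.
Solving simultaneously gives x1 = 35/11, x2 = 0.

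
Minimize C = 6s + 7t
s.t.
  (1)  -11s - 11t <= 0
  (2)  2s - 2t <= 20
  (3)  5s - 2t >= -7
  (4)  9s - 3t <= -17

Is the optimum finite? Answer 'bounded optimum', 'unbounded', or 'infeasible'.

The boundaries -11s - 11t = 0 and 2s - 2t = 20 meet at (5, -5), but that point violates 9s - 3t ≤ -17. Every candidate vertex is excluded by some other constraint, so the feasible region is empty.

infeasible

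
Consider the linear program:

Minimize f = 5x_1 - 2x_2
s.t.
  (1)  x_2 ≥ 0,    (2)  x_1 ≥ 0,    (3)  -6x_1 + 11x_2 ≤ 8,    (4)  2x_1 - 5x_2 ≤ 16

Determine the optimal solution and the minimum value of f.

Vertices and f = 5x_1 - 2x_2:
  (0, 0) → f = 0
  (8, 0) → f = 40
  (0, 8/11) → f = -16/11
The feasible region is unbounded (it extends along (11, 6), (5, 2)), but f strictly increases along every unbounded feasible direction, so there is no improving ray and the minimum is attained at a vertex.

At the optimal vertex, x_1 = 0 and -6x_1 + 11x_2 = 8.
Solving simultaneously gives x_1 = 0, x_2 = 8/11.

x_1 = 0, x_2 = 8/11, minimum f = -16/11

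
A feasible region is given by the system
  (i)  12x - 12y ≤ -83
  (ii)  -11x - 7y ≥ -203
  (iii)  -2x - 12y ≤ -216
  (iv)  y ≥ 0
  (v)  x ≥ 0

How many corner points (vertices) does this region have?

Pairwise boundary intersections that survive every other constraint:
  (462/59, 985/59)
  (0, 29)
  (0, 18)

3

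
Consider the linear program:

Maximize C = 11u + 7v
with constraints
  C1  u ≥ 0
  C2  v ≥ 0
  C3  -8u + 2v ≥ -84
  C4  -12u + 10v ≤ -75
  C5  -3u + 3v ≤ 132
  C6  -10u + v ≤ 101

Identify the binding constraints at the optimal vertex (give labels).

C3 and C4

Feasible corners and C = 11u + 7v:
  (21/2, 0) → C = 231/2
  (25/4, 0) → C = 275/4
  (345/28, 51/7) → C = 5223/28

The maximum is at (345/28, 51/7). Substituting into each constraint, equality holds for C3 and C4; the remaining constraints have slack.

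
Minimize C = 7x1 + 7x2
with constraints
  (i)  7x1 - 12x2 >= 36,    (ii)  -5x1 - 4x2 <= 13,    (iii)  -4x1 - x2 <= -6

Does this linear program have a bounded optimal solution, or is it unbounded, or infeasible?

unbounded

From the feasible point (108/55, -102/55), moving in the direction (4, -5) keeps every constraint satisfied while C decreases without bound.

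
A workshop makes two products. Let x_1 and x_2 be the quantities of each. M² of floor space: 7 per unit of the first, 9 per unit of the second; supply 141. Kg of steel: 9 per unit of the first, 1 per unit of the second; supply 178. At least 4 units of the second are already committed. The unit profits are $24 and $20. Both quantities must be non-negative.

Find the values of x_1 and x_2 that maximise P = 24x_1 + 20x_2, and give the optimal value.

The binding constraints are 7x_1 + 9x_2 = 141 and x_2 = 4.
Solving simultaneously gives x_1 = 15, x_2 = 4.

x_1 = 15, x_2 = 4, maximum P = 440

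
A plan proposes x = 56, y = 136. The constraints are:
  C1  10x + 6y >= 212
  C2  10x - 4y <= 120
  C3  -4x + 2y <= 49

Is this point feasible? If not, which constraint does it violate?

C1: 1376 ≥ 212 ✓
C2: 16 ≤ 120 ✓
C3: 48 ≤ 49 ✓

feasible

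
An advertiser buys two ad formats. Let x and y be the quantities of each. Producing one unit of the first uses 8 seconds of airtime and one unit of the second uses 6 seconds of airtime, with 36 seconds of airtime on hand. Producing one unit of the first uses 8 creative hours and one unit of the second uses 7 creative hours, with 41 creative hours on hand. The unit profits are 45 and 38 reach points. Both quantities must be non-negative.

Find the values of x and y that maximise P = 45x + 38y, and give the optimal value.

Corner points and P = 45x + 38y:
  (0, 0) → P = 0
  (0, 41/7) → P = 1558/7
  (9/2, 0) → P = 405/2
  (3/4, 5) → P = 895/4

At the optimal vertex, 8x + 6y = 36 and 8x + 7y = 41.
Solving simultaneously gives x = 3/4, y = 5.

x = 3/4, y = 5, maximum P = 895/4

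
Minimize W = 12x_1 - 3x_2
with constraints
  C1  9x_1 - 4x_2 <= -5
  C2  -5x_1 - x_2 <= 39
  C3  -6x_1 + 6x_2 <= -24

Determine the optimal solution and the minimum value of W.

x_1 = -35/6, x_2 = -59/6, minimum W = -81/2

Extreme points and W = 12x_1 - 3x_2:
  (-161/29, -326/29) → W = -954/29
  (-21/5, -41/5) → W = -129/5
  (-35/6, -59/6) → W = -81/2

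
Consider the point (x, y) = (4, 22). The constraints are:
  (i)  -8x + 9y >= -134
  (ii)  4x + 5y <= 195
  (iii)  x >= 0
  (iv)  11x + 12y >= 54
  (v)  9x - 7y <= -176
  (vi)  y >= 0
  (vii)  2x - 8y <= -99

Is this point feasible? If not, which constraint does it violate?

Constraint (v): 9x - 7y = -118, which is not ≤ -176. All other constraints are satisfied.

not feasible — violates (v)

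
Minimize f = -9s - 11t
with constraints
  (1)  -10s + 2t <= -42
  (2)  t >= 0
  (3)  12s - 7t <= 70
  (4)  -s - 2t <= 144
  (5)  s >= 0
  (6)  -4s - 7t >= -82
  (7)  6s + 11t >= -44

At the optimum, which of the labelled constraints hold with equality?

(3) and (6)

Feasible corners and f = -9s - 11t:
  (21/5, 0) → f = -189/5
  (229/39, 326/39) → f = -5647/39
  (35/6, 0) → f = -105/2
  (19/2, 44/7) → f = -2165/14

The minimum is at (19/2, 44/7). Substituting into each constraint, equality holds for (3) and (6); the remaining constraints have slack.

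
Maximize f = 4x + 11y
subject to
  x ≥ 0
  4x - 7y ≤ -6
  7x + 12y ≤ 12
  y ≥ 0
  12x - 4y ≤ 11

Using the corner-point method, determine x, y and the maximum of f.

Vertices and f = 4x + 11y:
  (0, 6/7) → f = 66/7
  (0, 1) → f = 11
  (12/97, 90/97) → f = 1038/97

x = 0, y = 1, maximum f = 11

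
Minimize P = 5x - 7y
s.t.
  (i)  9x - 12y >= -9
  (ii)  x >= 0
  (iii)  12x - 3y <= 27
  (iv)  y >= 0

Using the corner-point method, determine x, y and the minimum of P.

The binding constraints are 9x - 12y = -9 and 12x - 3y = 27.
Solving simultaneously gives x = 3, y = 3.

x = 3, y = 3, minimum P = -6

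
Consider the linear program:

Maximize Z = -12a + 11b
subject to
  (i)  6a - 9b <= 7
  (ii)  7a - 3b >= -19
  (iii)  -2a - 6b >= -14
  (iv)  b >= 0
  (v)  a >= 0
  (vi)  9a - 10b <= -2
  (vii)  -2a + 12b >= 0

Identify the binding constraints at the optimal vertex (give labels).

(iii) and (v)

Extreme points and Z = -12a + 11b:
  (0, 7/3) → Z = 77/3
  (64/37, 65/37) → Z = -53/37
  (0, 1/5) → Z = 11/5

The maximum is at (0, 7/3). Substituting into each constraint, equality holds for (iii) and (v); the remaining constraints have slack.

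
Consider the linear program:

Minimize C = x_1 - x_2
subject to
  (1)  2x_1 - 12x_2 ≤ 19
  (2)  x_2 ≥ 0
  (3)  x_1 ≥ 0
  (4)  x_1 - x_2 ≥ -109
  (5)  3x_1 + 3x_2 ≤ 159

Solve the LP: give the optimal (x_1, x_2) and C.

x_1 = 0, x_2 = 53, minimum C = -53

The binding constraints are x_1 = 0 and 3x_1 + 3x_2 = 159.
Solving simultaneously gives x_1 = 0, x_2 = 53.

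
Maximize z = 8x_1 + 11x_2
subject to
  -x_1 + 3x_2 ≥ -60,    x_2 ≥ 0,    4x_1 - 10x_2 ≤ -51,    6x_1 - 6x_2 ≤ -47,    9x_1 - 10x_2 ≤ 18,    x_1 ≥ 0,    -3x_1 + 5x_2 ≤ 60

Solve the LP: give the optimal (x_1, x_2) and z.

x_1 = 125/12, x_2 = 73/4, maximum z = 3409/12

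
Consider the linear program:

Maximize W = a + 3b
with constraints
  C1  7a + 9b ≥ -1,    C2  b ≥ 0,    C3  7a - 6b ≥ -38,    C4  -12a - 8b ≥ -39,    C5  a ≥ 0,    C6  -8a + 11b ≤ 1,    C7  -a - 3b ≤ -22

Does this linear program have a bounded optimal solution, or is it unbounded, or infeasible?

infeasible

The boundaries b = 0 and -12a - 8b = -39 meet at (13/4, 0), but that point violates -a - 3b ≤ -22. Every candidate vertex is excluded by some other constraint, so the feasible region is empty.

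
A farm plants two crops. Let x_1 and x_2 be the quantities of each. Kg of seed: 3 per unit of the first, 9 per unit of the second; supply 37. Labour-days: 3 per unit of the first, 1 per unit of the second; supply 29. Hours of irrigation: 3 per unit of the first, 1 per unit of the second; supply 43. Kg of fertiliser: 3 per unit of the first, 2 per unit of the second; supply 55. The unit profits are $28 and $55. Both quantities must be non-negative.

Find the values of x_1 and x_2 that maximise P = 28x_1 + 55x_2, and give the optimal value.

Vertices and P = 28x_1 + 55x_2:
  (0, 0) → P = 0
  (0, 37/9) → P = 2035/9
  (29/3, 0) → P = 812/3
  (28/3, 1) → P = 949/3

At the optimal vertex, 3x_1 + 9x_2 = 37 and 3x_1 + x_2 = 29.
Solving simultaneously gives x_1 = 28/3, x_2 = 1.

x_1 = 28/3, x_2 = 1, maximum P = 949/3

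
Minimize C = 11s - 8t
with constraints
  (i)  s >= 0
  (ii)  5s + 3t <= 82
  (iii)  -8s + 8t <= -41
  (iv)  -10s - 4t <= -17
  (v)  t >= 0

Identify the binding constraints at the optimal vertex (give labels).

Vertices and C = 11s - 8t:
  (779/64, 451/64) → C = 4961/64
  (82/5, 0) → C = 902/5
  (41/8, 0) → C = 451/8

The minimum is at (41/8, 0). Substituting into each constraint, equality holds for (iii) and (v); the remaining constraints have slack.

(iii) and (v)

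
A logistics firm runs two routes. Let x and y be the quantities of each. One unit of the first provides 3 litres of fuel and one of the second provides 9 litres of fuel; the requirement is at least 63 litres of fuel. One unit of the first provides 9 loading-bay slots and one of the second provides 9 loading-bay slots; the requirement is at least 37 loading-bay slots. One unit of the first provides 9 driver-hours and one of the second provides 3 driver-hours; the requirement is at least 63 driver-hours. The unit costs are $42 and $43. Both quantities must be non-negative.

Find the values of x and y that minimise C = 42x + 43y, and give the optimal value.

x = 21/4, y = 21/4, minimum C = 1785/4

Vertices and C = 42x + 43y:
  (0, 21) → C = 903
  (21, 0) → C = 882
  (21/4, 21/4) → C = 1785/4
The feasible region is unbounded (it extends along (0, 1), (1, 0)), but C strictly increases along every unbounded feasible direction, so there is no improving ray and the minimum is attained at a vertex.

At the optimal vertex, 3x + 9y = 63 and 9x + 3y = 63.
Solving simultaneously gives x = 21/4, y = 21/4.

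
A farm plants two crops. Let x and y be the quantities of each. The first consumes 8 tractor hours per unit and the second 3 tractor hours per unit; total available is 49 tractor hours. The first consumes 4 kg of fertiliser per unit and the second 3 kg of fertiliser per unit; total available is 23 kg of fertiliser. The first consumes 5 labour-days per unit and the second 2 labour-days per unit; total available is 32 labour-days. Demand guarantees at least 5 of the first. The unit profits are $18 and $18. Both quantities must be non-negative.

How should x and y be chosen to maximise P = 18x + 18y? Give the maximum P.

Extreme points and P = 18x + 18y:
  (23/4, 0) → P = 207/2
  (5, 0) → P = 90
  (5, 1) → P = 108

The optimum lies where 4x + 3y = 23 and x = 5.
Solving simultaneously gives x = 5, y = 1.

x = 5, y = 1, maximum P = 108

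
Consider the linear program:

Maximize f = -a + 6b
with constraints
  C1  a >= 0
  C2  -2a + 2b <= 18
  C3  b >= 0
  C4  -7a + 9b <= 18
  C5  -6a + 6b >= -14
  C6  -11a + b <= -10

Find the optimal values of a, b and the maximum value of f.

Corner points and f = -a + 6b:
  (7/3, 0) → f = -7/3
  (10/11, 0) → f = -10/11
  (39/2, 103/6) → f = 167/2
  (27/23, 67/23) → f = 375/23

The binding constraints are -7a + 9b = 18 and -6a + 6b = -14.
Solving simultaneously gives a = 39/2, b = 103/6.

a = 39/2, b = 103/6, maximum f = 167/2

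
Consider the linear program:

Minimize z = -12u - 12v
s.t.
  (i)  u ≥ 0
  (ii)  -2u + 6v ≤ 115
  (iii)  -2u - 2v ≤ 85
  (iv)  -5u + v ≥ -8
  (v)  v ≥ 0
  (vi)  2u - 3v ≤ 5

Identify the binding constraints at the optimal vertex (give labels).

(ii) and (iv)

Vertices and z = -12u - 12v:
  (0, 115/6) → z = -230
  (0, 0) → z = 0
  (163/28, 591/28) → z = -2262/7
  (8/5, 0) → z = -96/5

The minimum is at (163/28, 591/28). Substituting into each constraint, equality holds for (ii) and (iv); the remaining constraints have slack.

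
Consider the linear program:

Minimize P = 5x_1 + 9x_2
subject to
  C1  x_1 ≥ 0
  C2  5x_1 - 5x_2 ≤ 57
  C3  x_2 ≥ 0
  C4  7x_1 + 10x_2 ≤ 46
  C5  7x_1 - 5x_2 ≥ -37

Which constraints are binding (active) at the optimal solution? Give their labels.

Feasible corners and P = 5x_1 + 9x_2:
  (0, 0) → P = 0
  (0, 23/5) → P = 207/5
  (46/7, 0) → P = 230/7

The minimum is at (0, 0). Substituting into each constraint, equality holds for C1 and C3; the remaining constraints have slack.

C1 and C3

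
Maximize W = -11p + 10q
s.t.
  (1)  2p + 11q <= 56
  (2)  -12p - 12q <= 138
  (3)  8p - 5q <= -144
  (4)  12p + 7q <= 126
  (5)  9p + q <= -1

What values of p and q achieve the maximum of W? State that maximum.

p = -365/18, q = 79/9, maximum W = 1865/6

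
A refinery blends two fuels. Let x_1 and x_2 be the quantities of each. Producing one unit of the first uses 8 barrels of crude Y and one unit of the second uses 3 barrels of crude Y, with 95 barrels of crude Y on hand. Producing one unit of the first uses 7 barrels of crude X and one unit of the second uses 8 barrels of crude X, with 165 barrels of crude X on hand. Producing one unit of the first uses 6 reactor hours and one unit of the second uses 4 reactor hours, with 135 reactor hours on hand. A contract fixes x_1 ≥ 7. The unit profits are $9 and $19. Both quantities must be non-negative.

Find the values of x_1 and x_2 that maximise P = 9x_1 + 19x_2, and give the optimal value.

x_1 = 7, x_2 = 13, maximum P = 310

Corner points and P = 9x_1 + 19x_2:
  (95/8, 0) → P = 855/8
  (7, 0) → P = 63
  (7, 13) → P = 310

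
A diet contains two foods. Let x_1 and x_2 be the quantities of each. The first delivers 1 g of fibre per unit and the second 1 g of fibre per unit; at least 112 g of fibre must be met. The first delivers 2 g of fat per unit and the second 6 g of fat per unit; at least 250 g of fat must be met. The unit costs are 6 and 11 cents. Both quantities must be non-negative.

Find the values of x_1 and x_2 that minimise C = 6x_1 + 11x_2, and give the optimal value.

x_1 = 211/2, x_2 = 13/2, minimum C = 1409/2

Corner points and C = 6x_1 + 11x_2:
  (0, 112) → C = 1232
  (125, 0) → C = 750
  (211/2, 13/2) → C = 1409/2
The feasible region is unbounded (it extends along (0, 1), (1, 0)), but C strictly increases along every unbounded feasible direction, so there is no improving ray and the minimum is attained at a vertex.

The optimum lies where x_1 + x_2 = 112 and 2x_1 + 6x_2 = 250.
Solving simultaneously gives x_1 = 211/2, x_2 = 13/2.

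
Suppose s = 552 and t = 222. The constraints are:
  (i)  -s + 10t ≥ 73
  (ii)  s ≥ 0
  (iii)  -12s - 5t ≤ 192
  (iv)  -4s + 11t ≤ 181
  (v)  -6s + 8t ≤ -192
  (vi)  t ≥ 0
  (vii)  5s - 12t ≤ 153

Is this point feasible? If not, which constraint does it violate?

not feasible — violates (iv)

Constraint (iv): -4s + 11t = 234, which is not ≤ 181. All other constraints are satisfied.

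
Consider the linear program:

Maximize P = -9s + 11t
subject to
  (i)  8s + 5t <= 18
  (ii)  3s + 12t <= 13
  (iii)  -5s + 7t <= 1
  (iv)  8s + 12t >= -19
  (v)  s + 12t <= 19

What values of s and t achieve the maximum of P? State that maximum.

s = -5/4, t = -3/4, maximum P = 3

Extreme points and P = -9s + 11t:
  (151/81, 50/81) → P = -809/81
  (311/56, -37/7) → P = -865/8
  (79/81, 68/81) → P = 37/81
  (-5/4, -3/4) → P = 3

The optimum lies where -5s + 7t = 1 and 8s + 12t = -19.
Solving simultaneously gives s = -5/4, t = -3/4.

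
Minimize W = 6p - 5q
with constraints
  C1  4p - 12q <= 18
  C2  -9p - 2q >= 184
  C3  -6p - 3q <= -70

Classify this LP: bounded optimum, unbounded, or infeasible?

From the feasible point (-692/15, 578/5), moving in the direction (-3, 6) keeps every constraint satisfied while W decreases without bound.

unbounded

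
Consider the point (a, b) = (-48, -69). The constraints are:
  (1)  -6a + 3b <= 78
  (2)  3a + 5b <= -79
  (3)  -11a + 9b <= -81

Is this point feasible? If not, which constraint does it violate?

not feasible — violates (1)

Constraint (1): -6a + 3b = 81, which is not ≤ 78. All other constraints are satisfied.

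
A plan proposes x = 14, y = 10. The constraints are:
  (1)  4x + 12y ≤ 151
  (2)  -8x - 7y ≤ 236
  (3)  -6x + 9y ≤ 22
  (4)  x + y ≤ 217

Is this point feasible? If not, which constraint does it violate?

not feasible — violates (1)

Constraint (1): 4x + 12y = 176, which is not ≤ 151. All other constraints are satisfied.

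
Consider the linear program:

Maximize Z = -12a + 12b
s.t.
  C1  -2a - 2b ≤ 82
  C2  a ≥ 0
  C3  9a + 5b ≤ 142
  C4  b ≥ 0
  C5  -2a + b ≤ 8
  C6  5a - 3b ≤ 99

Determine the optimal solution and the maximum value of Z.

a = 102/19, b = 356/19, maximum Z = 3048/19

Extreme points and Z = -12a + 12b:
  (0, 0) → Z = 0
  (0, 8) → Z = 96
  (142/9, 0) → Z = -568/3
  (102/19, 356/19) → Z = 3048/19

At the optimal vertex, 9a + 5b = 142 and -2a + b = 8.
Solving simultaneously gives a = 102/19, b = 356/19.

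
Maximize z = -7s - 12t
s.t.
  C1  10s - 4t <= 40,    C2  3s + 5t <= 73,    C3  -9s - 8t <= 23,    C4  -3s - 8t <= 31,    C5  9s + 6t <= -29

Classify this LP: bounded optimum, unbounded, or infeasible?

Vertices and z = -7s - 12t:
  (-233/7, 242/7) → z = -1273/7
  (-583/27, 248/9) → z = -4847/27
  (-47/9, 3) → z = 5/9
The feasible region has finitely many vertices and no improving ray; the maximum is 5/9 at (-47/9, 3).

bounded optimum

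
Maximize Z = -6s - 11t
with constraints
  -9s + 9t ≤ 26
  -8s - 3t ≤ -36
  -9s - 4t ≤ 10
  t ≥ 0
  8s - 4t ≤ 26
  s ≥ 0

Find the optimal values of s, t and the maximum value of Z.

s = 111/28, t = 10/7, maximum Z = -79/2

Extreme points and Z = -6s - 11t:
  (82/33, 532/99) → Z = -7328/99
  (169/18, 221/18) → Z = -3445/18
  (111/28, 10/7) → Z = -79/2

The binding constraints are -8s - 3t = -36 and 8s - 4t = 26.
Solving simultaneously gives s = 111/28, t = 10/7.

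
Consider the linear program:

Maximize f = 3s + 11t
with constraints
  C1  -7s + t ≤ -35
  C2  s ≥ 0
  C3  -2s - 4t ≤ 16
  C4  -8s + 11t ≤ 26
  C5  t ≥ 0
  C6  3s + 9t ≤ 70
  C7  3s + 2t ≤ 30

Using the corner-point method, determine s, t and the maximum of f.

Vertices and f = 3s + 11t:
  (5, 0) → f = 15
  (35/6, 35/6) → f = 245/3
  (10, 0) → f = 30
  (130/21, 40/7) → f = 570/7

s = 35/6, t = 35/6, maximum f = 245/3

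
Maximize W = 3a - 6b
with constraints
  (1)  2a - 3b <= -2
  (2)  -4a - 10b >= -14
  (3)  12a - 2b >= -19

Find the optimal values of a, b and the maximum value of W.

a = -53/32, b = -7/16, maximum W = -75/32

Corner points and W = 3a - 6b:
  (11/16, 9/8) → W = -75/16
  (-53/32, -7/16) → W = -75/32
  (-81/64, 61/32) → W = -975/64

The optimum lies where 2a - 3b = -2 and 12a - 2b = -19.
Solving simultaneously gives a = -53/32, b = -7/16.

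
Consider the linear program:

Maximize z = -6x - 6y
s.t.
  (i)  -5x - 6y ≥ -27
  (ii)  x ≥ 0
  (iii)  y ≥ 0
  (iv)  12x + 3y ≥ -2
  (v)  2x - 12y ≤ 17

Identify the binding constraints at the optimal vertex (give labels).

(ii) and (iii)

Corner points and z = -6x - 6y:
  (0, 9/2) → z = -27
  (27/5, 0) → z = -162/5
  (0, 0) → z = 0

The maximum is at (0, 0). Substituting into each constraint, equality holds for (ii) and (iii); the remaining constraints have slack.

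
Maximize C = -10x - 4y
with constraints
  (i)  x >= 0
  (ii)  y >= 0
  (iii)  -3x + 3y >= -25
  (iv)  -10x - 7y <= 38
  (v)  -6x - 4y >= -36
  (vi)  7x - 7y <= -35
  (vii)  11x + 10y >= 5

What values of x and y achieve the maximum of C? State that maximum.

Vertices and C = -10x - 4y:
  (0, 9) → C = -36
  (0, 5) → C = -20
  (8/5, 33/5) → C = -212/5

At the optimal vertex, x = 0 and 7x - 7y = -35.
Solving simultaneously gives x = 0, y = 5.

x = 0, y = 5, maximum C = -20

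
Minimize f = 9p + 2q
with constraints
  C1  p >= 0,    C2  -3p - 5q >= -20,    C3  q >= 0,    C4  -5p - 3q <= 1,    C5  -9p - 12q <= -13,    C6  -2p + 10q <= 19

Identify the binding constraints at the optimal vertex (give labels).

Vertices and f = 9p + 2q:
  (0, 13/12) → f = 13/6
  (0, 19/10) → f = 19/5
  (20/3, 0) → f = 60
  (21/8, 97/40) → f = 1139/40
  (13/9, 0) → f = 13

The minimum is at (0, 13/12). Substituting into each constraint, equality holds for C1 and C5; the remaining constraints have slack.

C1 and C5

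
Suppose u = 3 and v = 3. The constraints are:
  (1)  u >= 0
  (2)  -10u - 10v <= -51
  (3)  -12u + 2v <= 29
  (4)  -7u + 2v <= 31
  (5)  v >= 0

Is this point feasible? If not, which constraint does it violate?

(1): 3 ≥ 0 ✓
(2): -60 ≤ -51 ✓
(3): -30 ≤ 29 ✓
(4): -15 ≤ 31 ✓
(5): 3 ≥ 0 ✓

feasible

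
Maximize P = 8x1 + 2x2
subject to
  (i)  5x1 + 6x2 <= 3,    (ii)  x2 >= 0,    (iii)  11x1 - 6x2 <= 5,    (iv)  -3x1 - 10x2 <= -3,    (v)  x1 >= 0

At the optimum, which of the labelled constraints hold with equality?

(i) and (iv)

Feasible corners and P = 8x1 + 2x2:
  (3/8, 3/16) → P = 27/8
  (0, 1/2) → P = 1
  (0, 3/10) → P = 3/5

The maximum is at (3/8, 3/16). Substituting into each constraint, equality holds for (i) and (iv); the remaining constraints have slack.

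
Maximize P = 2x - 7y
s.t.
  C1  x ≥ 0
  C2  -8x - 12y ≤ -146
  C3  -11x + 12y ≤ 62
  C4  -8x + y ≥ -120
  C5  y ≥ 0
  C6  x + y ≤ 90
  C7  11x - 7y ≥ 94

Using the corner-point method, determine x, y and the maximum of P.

Extreme points and P = 2x - 7y:
  (61/4, 2) → P = 33/2
  (1075/94, 427/94) → P = -839/94
  (746/45, 568/45) → P = -276/5

x = 61/4, y = 2, maximum P = 33/2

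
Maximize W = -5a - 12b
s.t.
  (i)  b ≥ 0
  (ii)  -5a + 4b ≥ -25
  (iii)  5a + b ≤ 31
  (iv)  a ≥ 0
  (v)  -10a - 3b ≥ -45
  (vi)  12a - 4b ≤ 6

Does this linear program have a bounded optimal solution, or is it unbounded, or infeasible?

Corner points and W = -5a - 12b:
  (0, 0) → W = 0
  (1/2, 0) → W = -5/2
  (0, 15) → W = -180
  (99/38, 120/19) → W = -3375/38
The feasible region has finitely many vertices and no improving ray; the maximum is 0 at (0, 0).

bounded optimum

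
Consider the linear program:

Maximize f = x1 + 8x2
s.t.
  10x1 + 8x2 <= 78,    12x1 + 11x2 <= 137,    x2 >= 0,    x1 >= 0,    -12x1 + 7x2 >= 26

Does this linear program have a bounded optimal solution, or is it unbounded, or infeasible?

Feasible corners and f = x1 + 8x2:
  (0, 39/4) → f = 78
  (169/83, 598/83) → f = 4953/83
  (0, 26/7) → f = 208/7
The feasible region has finitely many vertices and no improving ray; the maximum is 78 at (0, 39/4).

bounded optimum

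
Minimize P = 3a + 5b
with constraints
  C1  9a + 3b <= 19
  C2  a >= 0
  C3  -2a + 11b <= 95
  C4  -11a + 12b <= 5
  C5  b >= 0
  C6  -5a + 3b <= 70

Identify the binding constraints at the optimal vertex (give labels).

C2 and C5

Corner points and P = 3a + 5b:
  (71/47, 254/141) → P = 1909/141
  (19/9, 0) → P = 19/3
  (0, 5/12) → P = 25/12
  (0, 0) → P = 0

The minimum is at (0, 0). Substituting into each constraint, equality holds for C2 and C5; the remaining constraints have slack.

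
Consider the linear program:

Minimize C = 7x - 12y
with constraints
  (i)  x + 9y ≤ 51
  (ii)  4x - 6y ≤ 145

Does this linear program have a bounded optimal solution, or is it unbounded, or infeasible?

unbounded

From the feasible point (537/14, 59/42), moving in the direction (-9, 1) keeps every constraint satisfied while C decreases without bound.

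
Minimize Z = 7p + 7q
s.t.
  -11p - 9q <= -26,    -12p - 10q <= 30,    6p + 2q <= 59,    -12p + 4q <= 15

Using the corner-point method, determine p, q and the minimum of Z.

p = 479/32, q = -493/32, minimum Z = -49/16

Vertices and Z = 7p + 7q:
  (479/32, -493/32) → Z = -49/16
  (-31/152, 477/152) → Z = 1561/76
  (103/24, 133/8) → Z = 1757/12

The optimum lies where -11p - 9q = -26 and 6p + 2q = 59.
Solving simultaneously gives p = 479/32, q = -493/32.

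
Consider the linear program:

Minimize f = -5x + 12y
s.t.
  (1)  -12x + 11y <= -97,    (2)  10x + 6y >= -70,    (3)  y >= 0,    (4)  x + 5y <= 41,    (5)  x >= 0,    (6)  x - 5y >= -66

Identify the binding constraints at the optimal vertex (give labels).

(3) and (4)

Feasible corners and f = -5x + 12y:
  (97/12, 0) → f = -485/12
  (936/71, 395/71) → f = 60/71
  (41, 0) → f = -205

The minimum is at (41, 0). Substituting into each constraint, equality holds for (3) and (4); the remaining constraints have slack.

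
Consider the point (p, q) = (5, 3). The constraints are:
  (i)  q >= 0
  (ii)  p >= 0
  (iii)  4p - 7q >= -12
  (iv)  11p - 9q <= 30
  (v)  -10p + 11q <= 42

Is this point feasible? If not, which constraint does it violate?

(i): 3 ≥ 0 ✓
(ii): 5 ≥ 0 ✓
(iii): -1 ≥ -12 ✓
(iv): 28 ≤ 30 ✓
(v): -17 ≤ 42 ✓

feasible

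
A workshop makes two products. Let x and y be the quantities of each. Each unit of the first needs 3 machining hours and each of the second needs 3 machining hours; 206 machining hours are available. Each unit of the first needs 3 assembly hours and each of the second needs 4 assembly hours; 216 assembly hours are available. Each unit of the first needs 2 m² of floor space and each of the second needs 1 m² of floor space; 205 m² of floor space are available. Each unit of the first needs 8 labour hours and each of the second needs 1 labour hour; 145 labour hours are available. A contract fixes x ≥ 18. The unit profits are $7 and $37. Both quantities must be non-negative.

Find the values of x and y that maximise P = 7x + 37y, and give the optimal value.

x = 18, y = 1, maximum P = 163

Extreme points and P = 7x + 37y:
  (145/8, 0) → P = 1015/8
  (18, 0) → P = 126
  (18, 1) → P = 163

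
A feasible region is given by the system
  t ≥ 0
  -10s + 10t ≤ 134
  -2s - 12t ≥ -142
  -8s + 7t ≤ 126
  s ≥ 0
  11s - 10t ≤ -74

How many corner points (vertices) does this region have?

The feasible vertices (each the meet of two boundaries and inside every other half-plane) are:
  (0, 71/6)
  (7/2, 45/4)
  (0, 37/5)

3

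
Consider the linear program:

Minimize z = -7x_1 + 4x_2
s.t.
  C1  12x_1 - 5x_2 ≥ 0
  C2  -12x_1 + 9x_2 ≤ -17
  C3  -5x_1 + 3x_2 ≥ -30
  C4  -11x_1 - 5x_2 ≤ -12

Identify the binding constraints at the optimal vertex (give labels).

Feasible corners and z = -7x_1 + 4x_2:
  (73/3, 275/9) → z = -433/9
  (193/159, -43/159) → z = -1523/159
  (93/29, -135/29) → z = -1191/29

The minimum is at (73/3, 275/9). Substituting into each constraint, equality holds for C2 and C3; the remaining constraints have slack.

C2 and C3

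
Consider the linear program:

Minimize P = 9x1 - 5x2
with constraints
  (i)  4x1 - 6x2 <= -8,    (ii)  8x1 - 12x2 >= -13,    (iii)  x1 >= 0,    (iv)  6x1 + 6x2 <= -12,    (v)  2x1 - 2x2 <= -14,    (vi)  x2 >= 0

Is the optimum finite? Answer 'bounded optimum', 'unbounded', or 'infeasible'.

infeasible

Constraints 4x1 - 6x2 ≤ -8 and 8x1 - 12x2 ≥ -13 have parallel boundaries but demand opposite sides — no point can satisfy both, so the region is empty.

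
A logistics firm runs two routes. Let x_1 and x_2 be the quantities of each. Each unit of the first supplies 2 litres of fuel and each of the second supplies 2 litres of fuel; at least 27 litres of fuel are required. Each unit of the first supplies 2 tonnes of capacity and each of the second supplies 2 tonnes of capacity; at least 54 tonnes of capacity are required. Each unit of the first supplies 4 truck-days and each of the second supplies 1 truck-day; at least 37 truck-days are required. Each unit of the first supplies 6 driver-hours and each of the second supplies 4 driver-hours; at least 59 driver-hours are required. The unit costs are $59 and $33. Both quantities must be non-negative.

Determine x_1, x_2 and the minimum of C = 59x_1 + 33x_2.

x_1 = 10/3, x_2 = 71/3, minimum C = 2933/3

The feasible region is unbounded (it extends along (0, 1), (1, 0)), but C strictly increases along every unbounded feasible direction, so there is no improving ray and the minimum is attained at a vertex.

At the optimal vertex, 2x_1 + 2x_2 = 54 and 4x_1 + x_2 = 37.
Solving simultaneously gives x_1 = 10/3, x_2 = 71/3.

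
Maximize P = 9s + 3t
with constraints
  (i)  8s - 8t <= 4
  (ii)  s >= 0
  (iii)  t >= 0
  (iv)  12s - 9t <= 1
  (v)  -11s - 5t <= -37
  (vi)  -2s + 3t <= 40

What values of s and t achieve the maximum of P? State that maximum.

Corner points and P = 9s + 3t:
  (0, 37/5) → P = 111/5
  (0, 40/3) → P = 40
  (338/159, 433/159) → P = 1447/53
  (121/6, 241/9) → P = 1571/6

s = 121/6, t = 241/9, maximum P = 1571/6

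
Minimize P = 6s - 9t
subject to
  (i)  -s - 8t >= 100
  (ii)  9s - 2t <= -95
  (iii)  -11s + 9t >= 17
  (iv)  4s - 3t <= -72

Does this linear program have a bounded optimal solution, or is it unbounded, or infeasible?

unbounded

From the feasible point (-876/35, -328/35), moving in the direction (-8, 1) keeps every constraint satisfied while P decreases without bound.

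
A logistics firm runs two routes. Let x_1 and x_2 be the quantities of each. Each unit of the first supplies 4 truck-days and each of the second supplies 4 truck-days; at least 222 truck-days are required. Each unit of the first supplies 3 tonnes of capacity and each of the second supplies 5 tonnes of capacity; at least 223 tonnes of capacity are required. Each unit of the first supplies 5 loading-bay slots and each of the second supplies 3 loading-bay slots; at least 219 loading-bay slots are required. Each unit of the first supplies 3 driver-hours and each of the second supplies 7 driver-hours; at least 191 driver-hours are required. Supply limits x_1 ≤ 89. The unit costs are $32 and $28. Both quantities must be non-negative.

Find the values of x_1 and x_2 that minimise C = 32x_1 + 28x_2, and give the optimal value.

Extreme points and C = 32x_1 + 28x_2:
  (0, 73) → C = 2044
  (223/3, 0) → C = 7136/3
  (89, 0) → C = 2848
  (109/4, 113/4) → C = 1663
  (105/4, 117/4) → C = 1659
The feasible region is unbounded (it extends along (0, 1)), but C strictly increases along every unbounded feasible direction, so there is no improving ray and the minimum is attained at a vertex.

At the optimal vertex, 4x_1 + 4x_2 = 222 and 5x_1 + 3x_2 = 219.
Solving simultaneously gives x_1 = 105/4, x_2 = 117/4.

x_1 = 105/4, x_2 = 117/4, minimum C = 1659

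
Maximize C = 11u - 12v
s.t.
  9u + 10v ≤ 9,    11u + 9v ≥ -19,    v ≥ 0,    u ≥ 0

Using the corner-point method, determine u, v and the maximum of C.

Extreme points and C = 11u - 12v:
  (1, 0) → C = 11
  (0, 9/10) → C = -54/5
  (0, 0) → C = 0

u = 1, v = 0, maximum C = 11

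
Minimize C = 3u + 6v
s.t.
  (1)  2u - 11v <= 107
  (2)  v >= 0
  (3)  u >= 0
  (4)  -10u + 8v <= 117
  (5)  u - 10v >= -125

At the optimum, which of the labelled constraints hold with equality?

Extreme points and C = 3u + 6v:
  (107/2, 0) → C = 321/2
  (815/3, 119/3) → C = 1053
  (0, 0) → C = 0
  (0, 25/2) → C = 75

The minimum is at (0, 0). Substituting into each constraint, equality holds for (2) and (3); the remaining constraints have slack.

(2) and (3)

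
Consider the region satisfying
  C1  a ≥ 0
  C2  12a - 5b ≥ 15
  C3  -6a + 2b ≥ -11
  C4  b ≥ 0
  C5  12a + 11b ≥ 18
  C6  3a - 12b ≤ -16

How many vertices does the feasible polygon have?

3

Intersecting each pair of boundary lines and keeping only the points that satisfy every inequality leaves:
  (25/6, 7)
  (260/129, 79/43)
  (82/33, 43/22)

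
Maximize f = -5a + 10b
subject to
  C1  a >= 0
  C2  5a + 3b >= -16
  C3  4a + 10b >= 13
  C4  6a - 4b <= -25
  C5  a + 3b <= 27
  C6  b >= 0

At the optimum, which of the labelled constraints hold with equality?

Feasible corners and f = -5a + 10b:
  (0, 25/4) → f = 125/2
  (0, 9) → f = 90
  (3/2, 17/2) → f = 155/2

The maximum is at (0, 9). Substituting into each constraint, equality holds for C1 and C5; the remaining constraints have slack.

C1 and C5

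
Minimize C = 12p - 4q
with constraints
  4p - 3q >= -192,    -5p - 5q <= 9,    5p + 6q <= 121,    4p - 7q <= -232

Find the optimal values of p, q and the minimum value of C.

p = -141/5, q = 132/5, minimum C = -444

At the optimal vertex, 4p - 3q = -192 and -5p - 5q = 9.
Solving simultaneously gives p = -141/5, q = 132/5.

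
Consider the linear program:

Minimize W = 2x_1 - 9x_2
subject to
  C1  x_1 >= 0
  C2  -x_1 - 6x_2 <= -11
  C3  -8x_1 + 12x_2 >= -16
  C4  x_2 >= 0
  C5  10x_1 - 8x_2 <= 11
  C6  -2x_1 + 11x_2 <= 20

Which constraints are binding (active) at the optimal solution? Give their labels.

Extreme points and W = 2x_1 - 9x_2:
  (77/34, 99/68) → W = -583/68
  (1/23, 42/23) → W = -376/23
  (281/94, 111/47) → W = -718/47

The minimum is at (1/23, 42/23). Substituting into each constraint, equality holds for C2 and C6; the remaining constraints have slack.

C2 and C6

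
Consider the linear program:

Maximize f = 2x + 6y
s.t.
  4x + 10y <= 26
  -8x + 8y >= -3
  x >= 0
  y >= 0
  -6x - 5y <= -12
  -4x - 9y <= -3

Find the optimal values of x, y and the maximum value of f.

x = 0, y = 13/5, maximum f = 78/5

Extreme points and f = 2x + 6y:
  (17/8, 7/4) → f = 59/4
  (0, 13/5) → f = 78/5
  (111/88, 39/44) → f = 345/44
  (0, 12/5) → f = 72/5

The optimum lies where 4x + 10y = 26 and x = 0.
Solving simultaneously gives x = 0, y = 13/5.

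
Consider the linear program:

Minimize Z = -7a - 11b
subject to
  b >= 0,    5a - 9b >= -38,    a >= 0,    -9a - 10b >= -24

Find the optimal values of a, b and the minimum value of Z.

The optimum lies where a = 0 and -9a - 10b = -24.
Solving simultaneously gives a = 0, b = 12/5.

a = 0, b = 12/5, minimum Z = -132/5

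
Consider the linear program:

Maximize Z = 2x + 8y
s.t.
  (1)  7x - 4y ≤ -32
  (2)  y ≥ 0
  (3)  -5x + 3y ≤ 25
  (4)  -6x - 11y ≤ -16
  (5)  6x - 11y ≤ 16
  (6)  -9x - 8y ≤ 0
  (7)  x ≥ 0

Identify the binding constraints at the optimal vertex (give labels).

(1) and (3)

Vertices and Z = 2x + 8y:
  (4, 15) → Z = 128
  (0, 8) → Z = 64
  (0, 25/3) → Z = 200/3

The maximum is at (4, 15). Substituting into each constraint, equality holds for (1) and (3); the remaining constraints have slack.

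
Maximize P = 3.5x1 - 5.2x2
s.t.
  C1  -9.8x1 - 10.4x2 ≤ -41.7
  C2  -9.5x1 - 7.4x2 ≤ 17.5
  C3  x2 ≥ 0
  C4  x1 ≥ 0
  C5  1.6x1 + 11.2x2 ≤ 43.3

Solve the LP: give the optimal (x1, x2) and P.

Extreme points and P = 3.5x1 - 5.2x2:
  (417/98, 0) → P = 417/28
  (209/1164, 17881/4656) → P = -37523/1940
  (433/16, 0) → P = 3031/32

At the optimal vertex, x2 = 0 and 1.6x1 + 11.2x2 = 43.3.
Solving simultaneously gives x1 = 433/16, x2 = 0.

x1 = 433/16, x2 = 0, maximum P = 3031/32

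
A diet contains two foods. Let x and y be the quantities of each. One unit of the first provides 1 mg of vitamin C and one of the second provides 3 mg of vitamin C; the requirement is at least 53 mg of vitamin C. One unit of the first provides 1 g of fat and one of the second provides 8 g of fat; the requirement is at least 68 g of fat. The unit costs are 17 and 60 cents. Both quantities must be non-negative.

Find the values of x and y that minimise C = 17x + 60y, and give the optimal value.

x = 44, y = 3, minimum C = 928

Feasible corners and C = 17x + 60y:
  (0, 53/3) → C = 1060
  (68, 0) → C = 1156
  (44, 3) → C = 928
The feasible region is unbounded (it extends along (0, 1), (1, 0)), but C strictly increases along every unbounded feasible direction, so there is no improving ray and the minimum is attained at a vertex.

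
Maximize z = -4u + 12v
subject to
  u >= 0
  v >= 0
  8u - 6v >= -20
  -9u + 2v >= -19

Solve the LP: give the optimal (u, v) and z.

Corner points and z = -4u + 12v:
  (0, 0) → z = 0
  (0, 10/3) → z = 40
  (19/9, 0) → z = -76/9
  (77/19, 166/19) → z = 1684/19

At the optimal vertex, 8u - 6v = -20 and -9u + 2v = -19.
Solving simultaneously gives u = 77/19, v = 166/19.

u = 77/19, v = 166/19, maximum z = 1684/19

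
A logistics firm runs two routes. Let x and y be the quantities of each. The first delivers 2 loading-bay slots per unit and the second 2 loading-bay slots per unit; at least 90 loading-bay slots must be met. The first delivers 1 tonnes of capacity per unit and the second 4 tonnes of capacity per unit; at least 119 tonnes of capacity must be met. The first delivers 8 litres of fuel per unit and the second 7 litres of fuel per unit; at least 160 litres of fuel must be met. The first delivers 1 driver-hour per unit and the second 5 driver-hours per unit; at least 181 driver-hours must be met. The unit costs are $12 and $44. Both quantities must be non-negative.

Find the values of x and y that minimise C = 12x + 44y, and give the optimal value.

Extreme points and C = 12x + 44y:
  (0, 45) → C = 1980
  (181, 0) → C = 2172
  (11, 34) → C = 1628
The feasible region is unbounded (it extends along (0, 1), (1, 0)), but C strictly increases along every unbounded feasible direction, so there is no improving ray and the minimum is attained at a vertex.

The optimum lies where 2x + 2y = 90 and x + 5y = 181.
Solving simultaneously gives x = 11, y = 34.

x = 11, y = 34, minimum C = 1628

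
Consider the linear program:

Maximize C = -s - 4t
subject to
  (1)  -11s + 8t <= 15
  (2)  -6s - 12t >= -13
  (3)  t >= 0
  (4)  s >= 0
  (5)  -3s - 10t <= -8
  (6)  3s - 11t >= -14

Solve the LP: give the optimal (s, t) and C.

s = 17/12, t = 3/8, maximum C = -35/12

Vertices and C = -s - 4t:
  (0, 13/12) → C = -13/3
  (17/12, 3/8) → C = -35/12
  (0, 4/5) → C = -16/5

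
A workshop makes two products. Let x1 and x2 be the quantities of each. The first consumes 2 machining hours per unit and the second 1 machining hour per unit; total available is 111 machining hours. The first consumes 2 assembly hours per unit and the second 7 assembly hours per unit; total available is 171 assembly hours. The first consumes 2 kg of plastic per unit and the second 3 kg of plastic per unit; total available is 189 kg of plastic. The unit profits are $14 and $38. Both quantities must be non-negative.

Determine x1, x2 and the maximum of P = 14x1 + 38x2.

x1 = 101/2, x2 = 10, maximum P = 1087

Extreme points and P = 14x1 + 38x2:
  (0, 0) → P = 0
  (0, 171/7) → P = 6498/7
  (111/2, 0) → P = 777
  (101/2, 10) → P = 1087

The optimum lies where 2x1 + x2 = 111 and 2x1 + 7x2 = 171.
Solving simultaneously gives x1 = 101/2, x2 = 10.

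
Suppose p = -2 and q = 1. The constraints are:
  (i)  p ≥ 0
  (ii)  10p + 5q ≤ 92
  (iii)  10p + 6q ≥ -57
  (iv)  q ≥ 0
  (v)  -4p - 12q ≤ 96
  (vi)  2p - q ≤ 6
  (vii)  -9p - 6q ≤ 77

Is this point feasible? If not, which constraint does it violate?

Constraint (i): p = -2, which is not ≥ 0. All other constraints are satisfied.

not feasible — violates (i)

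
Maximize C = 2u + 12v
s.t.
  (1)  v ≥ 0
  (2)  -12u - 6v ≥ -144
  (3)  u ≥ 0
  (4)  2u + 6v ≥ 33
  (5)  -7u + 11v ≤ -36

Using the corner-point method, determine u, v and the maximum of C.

u = 300/29, v = 96/29, maximum C = 1752/29

Vertices and C = 2u + 12v:
  (111/10, 9/5) → C = 219/5
  (300/29, 96/29) → C = 1752/29
  (579/64, 159/64) → C = 1533/32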